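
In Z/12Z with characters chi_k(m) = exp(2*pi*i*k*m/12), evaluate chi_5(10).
chi_5(10) = zeta_12^50 = exp(I*pi/3)

Explanation: chi_5(10) = zeta_12^(5*10) = zeta_12^50. Since zeta_12^12 = 1, this equals zeta_12^2 = exp(2*pi*i*2/12) = exp(I*pi/3).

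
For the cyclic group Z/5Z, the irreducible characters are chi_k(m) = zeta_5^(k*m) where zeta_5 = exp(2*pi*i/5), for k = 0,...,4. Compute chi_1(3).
chi_1(3) = zeta_5^3 = exp(-4*I*pi/5)

Why: chi_1(3) = zeta_5^(1*3) = zeta_5^3. Since zeta_5^5 = 1, this equals zeta_5^3 = exp(2*pi*i*3/5) = exp(-4*I*pi/5).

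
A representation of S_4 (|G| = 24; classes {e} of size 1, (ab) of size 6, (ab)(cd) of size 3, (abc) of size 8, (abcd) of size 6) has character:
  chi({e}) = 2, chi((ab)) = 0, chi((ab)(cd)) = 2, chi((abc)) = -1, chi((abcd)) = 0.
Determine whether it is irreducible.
Irreducible: <chi, chi> = 1.

Proof sketch: <chi, chi> = (1/|G|) sum_C |C| * |chi(C)|^2 = (1/24)[1*|2|^2 + 6*|0|^2 + 3*|2|^2 + 8*|-1|^2 + 6*|0|^2]
  = (1/24)[(4) + (0) + (12) + (8) + (0)] = 24/24 = 1.
A character is irreducible iff <chi, chi> = 1, so this representation is irreducible.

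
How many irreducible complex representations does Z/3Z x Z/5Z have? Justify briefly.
15

Working: The number of irreducible complex representations of a finite group equals its number of conjugacy classes. Z/3Z x Z/5Z is abelian of order 15, so every element is its own conjugacy class: 15 classes, so Z/3Z x Z/5Z (order 15) has exactly 15 irreducible complex representations.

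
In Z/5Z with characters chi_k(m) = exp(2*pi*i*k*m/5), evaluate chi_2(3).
chi_2(3) = zeta_5^6 = exp(2*I*pi/5)

chi_2(3) = zeta_5^(2*3) = zeta_5^6. Since zeta_5^5 = 1, this equals zeta_5^1 = exp(2*pi*i*1/5) = exp(2*I*pi/5).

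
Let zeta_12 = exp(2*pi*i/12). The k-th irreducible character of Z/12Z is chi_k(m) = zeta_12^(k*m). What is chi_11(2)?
chi_11(2) = zeta_12^22 = exp(-I*pi/3)

Argument: chi_11(2) = zeta_12^(11*2) = zeta_12^22. Since zeta_12^12 = 1, this equals zeta_12^10 = exp(2*pi*i*10/12) = exp(-I*pi/3).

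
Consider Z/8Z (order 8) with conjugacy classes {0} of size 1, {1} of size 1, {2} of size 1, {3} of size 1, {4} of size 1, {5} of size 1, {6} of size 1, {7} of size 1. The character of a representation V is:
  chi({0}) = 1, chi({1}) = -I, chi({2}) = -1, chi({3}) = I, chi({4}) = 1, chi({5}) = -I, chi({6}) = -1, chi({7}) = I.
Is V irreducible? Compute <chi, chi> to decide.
Irreducible: <chi, chi> = 1.

Solution. <chi, chi> = (1/|G|) sum_C |C| * |chi(C)|^2 = (1/8)[1*|1|^2 + 1*|-I|^2 + 1*|-1|^2 + 1*|I|^2 + 1*|1|^2 + 1*|-I|^2 + 1*|-1|^2 + 1*|I|^2]
  = (1/8)[(1) + (1) + (1) + (1) + (1) + (1) + (1) + (1)] = 8/8 = 1.
(Exp terms are combined using exp(i*s)*conj(exp(i*t)) = exp(i*(s-t)), and sums of them are collapsed using the identity that for every m > 1 the m distinct m-th roots of unity sum to 0, e.g. 1 + exp(2*I*pi/3) + exp(-2*I*pi/3) = 0.)
A character is irreducible iff <chi, chi> = 1, so this representation is irreducible.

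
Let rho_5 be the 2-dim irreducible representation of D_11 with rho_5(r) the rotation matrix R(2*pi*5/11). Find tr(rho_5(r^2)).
chi_{rho_5}(r^2) = 2*cos(2*pi*5*2/11) = 2*cos(2*pi/11)

Working: rho_5(r^2) is rotation by angle 2*pi*5*2/11, whose trace is 2*cos(2*pi*5*2/11) = 2*cos(2*pi/11).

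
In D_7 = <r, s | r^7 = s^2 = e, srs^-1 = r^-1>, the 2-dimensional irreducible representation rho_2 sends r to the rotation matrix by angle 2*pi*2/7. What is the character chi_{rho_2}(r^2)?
chi_{rho_2}(r^2) = 2*cos(2*pi*2*2/7) = -2*cos(pi/7)

Details: rho_2(r^2) is rotation by angle 2*pi*2*2/7, whose trace is 2*cos(2*pi*2*2/7) = -2*cos(pi/7).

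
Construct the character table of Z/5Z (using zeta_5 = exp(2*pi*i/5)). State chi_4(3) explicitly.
Character table of Z/5Z (irreps indexed chi_0,...,chi_4 with chi_k(m) = zeta_5^(k*m), zeta_5 = exp(2*pi*i/5)):
  irrep \ class  {0} (size 1)  {1} (size 1)    {2} (size 1)    {3} (size 1)    {4} (size 1)  
  chi_0          1             1               1               1               1             
  chi_1          1             exp(2*I*pi/5)   exp(4*I*pi/5)   exp(-4*I*pi/5)  exp(-2*I*pi/5)
  chi_2          1             exp(4*I*pi/5)   exp(-2*I*pi/5)  exp(2*I*pi/5)   exp(-4*I*pi/5)
  chi_3          1             exp(-4*I*pi/5)  exp(2*I*pi/5)   exp(-2*I*pi/5)  exp(4*I*pi/5) 
  chi_4          1             exp(-2*I*pi/5)  exp(-4*I*pi/5)  exp(4*I*pi/5)   exp(2*I*pi/5) 

Spot check: chi_4(3) = zeta_5^(4*3) = zeta_5^12 = exp(4*I*pi/5).

Working: Z/5Z is abelian, so all 5 irreducible complex representations are 1-dimensional. They are given by chi_k(m) = zeta_5^(k*m) for k = 0,...,4. Row orthogonality: sum_m chi_k(m) conj(chi_l(m)) = 5 * [k = l].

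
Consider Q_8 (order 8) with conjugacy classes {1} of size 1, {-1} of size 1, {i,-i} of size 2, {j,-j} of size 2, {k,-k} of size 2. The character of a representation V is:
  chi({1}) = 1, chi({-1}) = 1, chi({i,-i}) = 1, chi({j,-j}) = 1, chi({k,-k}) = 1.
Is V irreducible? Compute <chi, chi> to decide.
Irreducible: <chi, chi> = 1.

Solution. <chi, chi> = (1/|G|) sum_C |C| * |chi(C)|^2 = (1/8)[1*|1|^2 + 1*|1|^2 + 2*|1|^2 + 2*|1|^2 + 2*|1|^2]
  = (1/8)[(1) + (1) + (2) + (2) + (2)] = 8/8 = 1.
A character is irreducible iff <chi, chi> = 1, so this representation is irreducible.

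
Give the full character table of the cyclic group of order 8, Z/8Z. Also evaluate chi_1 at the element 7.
Character table of Z/8Z (irreps indexed chi_0,...,chi_7 with chi_k(m) = zeta_8^(k*m), zeta_8 = exp(2*pi*i/8)):
  irrep \ class  {0} (size 1)  {1} (size 1)    {2} (size 1)  {3} (size 1)    {4} (size 1)  {5} (size 1)    {6} (size 1)  {7} (size 1)  
  chi_0          1             1               1             1               1             1               1             1             
  chi_1          1             exp(I*pi/4)     I             exp(3*I*pi/4)   -1            exp(-3*I*pi/4)  -I            exp(-I*pi/4)  
  chi_2          1             I               -1            -I              1             I               -1            -I            
  chi_3          1             exp(3*I*pi/4)   -I            exp(I*pi/4)     -1            exp(-I*pi/4)    I             exp(-3*I*pi/4)
  chi_4          1             -1              1             -1              1             -1              1             -1            
  chi_5          1             exp(-3*I*pi/4)  I             exp(-I*pi/4)    -1            exp(I*pi/4)     -I            exp(3*I*pi/4) 
  chi_6          1             -I              -1            I               1             -I              -1            I             
  chi_7          1             exp(-I*pi/4)    -I            exp(-3*I*pi/4)  -1            exp(3*I*pi/4)   I             exp(I*pi/4)   

Spot check: chi_1(7) = zeta_8^(1*7) = zeta_8^7 = exp(-I*pi/4).

Details: Z/8Z is abelian, so all 8 irreducible complex representations are 1-dimensional. They are given by chi_k(m) = zeta_8^(k*m) for k = 0,...,7. Row orthogonality: sum_m chi_k(m) conj(chi_l(m)) = 8 * [k = l].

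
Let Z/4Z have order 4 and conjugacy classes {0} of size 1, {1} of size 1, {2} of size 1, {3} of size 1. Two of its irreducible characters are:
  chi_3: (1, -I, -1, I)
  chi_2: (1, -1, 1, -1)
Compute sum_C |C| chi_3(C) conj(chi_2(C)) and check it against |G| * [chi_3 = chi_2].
Sum = 0; so <chi_3, chi_2> = 0 (distinct irreducibles are orthogonal).

Solution. Compute term by term over conjugacy classes (|C| * chi_3(C) * conj(chi_2(C))):
  1*(1)*conj(1) + 1*(-I)*conj(-1) + 1*(-1)*conj(1) + 1*(I)*conj(-1)
  = (1) + (I) + (-1) + (-I)
  = 0.
(Exp terms are combined using exp(i*s)*conj(exp(i*t)) = exp(i*(s-t)), and sums of them are collapsed using the identity that for every m > 1 the m distinct m-th roots of unity sum to 0, e.g. 1 + exp(2*I*pi/3) + exp(-2*I*pi/3) = 0.)
Dividing by |G| = 4 gives 0/4 = 0, matching the row-orthogonality relation <chi_3, chi_2> = [chi_3 = chi_2].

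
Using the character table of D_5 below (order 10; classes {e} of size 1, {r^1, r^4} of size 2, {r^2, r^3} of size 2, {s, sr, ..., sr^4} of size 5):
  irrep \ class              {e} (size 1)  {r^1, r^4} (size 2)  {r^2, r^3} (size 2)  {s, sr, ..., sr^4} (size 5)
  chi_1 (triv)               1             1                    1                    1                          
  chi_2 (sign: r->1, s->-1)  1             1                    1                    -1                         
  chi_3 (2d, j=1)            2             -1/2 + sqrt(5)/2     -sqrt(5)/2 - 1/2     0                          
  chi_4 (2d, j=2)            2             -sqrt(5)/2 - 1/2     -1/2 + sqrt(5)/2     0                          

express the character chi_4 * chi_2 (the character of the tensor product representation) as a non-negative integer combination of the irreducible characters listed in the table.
chi_4 tensor chi_2 = chi_4 (all other irreducibles have multiplicity 0).

Reasoning: The character of a tensor product is the pointwise product (chi_4 * chi_2)(C) = chi_4(C) * chi_2(C):
  {e}: (2)*(1), {r^1, r^4}: (-sqrt(5)/2 - 1/2)*(1), {r^2, r^3}: (-1/2 + sqrt(5)/2)*(1), {s, sr, ..., sr^4}: (0)*(-1)
so (chi_4 * chi_2) takes values
  {e} -> 2, {r^1, r^4} -> -sqrt(5)/2 - 1/2, {r^2, r^3} -> -1/2 + sqrt(5)/2, {s, sr, ..., sr^4} -> 0.
Now take the inner product of this character with each irreducible chi from the table, <chi_4*chi_2, chi> = (1/10) sum_C |C| (chi_4*chi_2)(C) conj(chi(C)):
  <chi_4*chi_2, chi_1> = (1/10)[1*(2)*conj(1) + 2*(-sqrt(5)/2 - 1/2)*conj(1) + 2*(-1/2 + sqrt(5)/2)*conj(1) + 5*(0)*conj(1)]
      = (1/10)[(2) + (-sqrt(5) - 1) + (-1 + sqrt(5)) + (0)] = 0/10 = 0
  <chi_4*chi_2, chi_2> = (1/10)[1*(2)*conj(1) + 2*(-sqrt(5)/2 - 1/2)*conj(1) + 2*(-1/2 + sqrt(5)/2)*conj(1) + 5*(0)*conj(-1)]
      = (1/10)[(2) + (-sqrt(5) - 1) + (-1 + sqrt(5)) + (0)] = 0/10 = 0
  <chi_4*chi_2, chi_3> = (1/10)[1*(2)*conj(2) + 2*(-sqrt(5)/2 - 1/2)*conj(-1/2 + sqrt(5)/2) + 2*(-1/2 + sqrt(5)/2)*conj(-sqrt(5)/2 - 1/2) + 5*(0)*conj(0)]
      = (1/10)[(4) + (-2) + (-2) + (0)] = 0/10 = 0
  <chi_4*chi_2, chi_4> = (1/10)[1*(2)*conj(2) + 2*(-sqrt(5)/2 - 1/2)*conj(-sqrt(5)/2 - 1/2) + 2*(-1/2 + sqrt(5)/2)*conj(-1/2 + sqrt(5)/2) + 5*(0)*conj(0)]
      = (1/10)[(4) + (sqrt(5) + 3) + (3 - sqrt(5)) + (0)] = 10/10 = 1
Hence the multiplicities are chi_4: 1. Dimension check: dim(chi_4)*dim(chi_2) = 2*1 = 2 and sum (mult * dim) = 1*2 = 2.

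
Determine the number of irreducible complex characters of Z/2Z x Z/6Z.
12

Explanation: The number of irreducible complex representations of a finite group equals its number of conjugacy classes. Z/2Z x Z/6Z is abelian of order 12, so every element is its own conjugacy class: 12 classes, so Z/2Z x Z/6Z (order 12) has exactly 12 irreducible complex representations.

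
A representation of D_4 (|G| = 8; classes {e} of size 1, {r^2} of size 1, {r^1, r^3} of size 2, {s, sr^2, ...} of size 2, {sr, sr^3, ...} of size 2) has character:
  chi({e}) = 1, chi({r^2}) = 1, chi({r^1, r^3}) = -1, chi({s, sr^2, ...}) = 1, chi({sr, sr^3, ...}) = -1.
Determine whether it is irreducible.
Irreducible: <chi, chi> = 1.

Derivation: <chi, chi> = (1/|G|) sum_C |C| * |chi(C)|^2 = (1/8)[1*|1|^2 + 1*|1|^2 + 2*|-1|^2 + 2*|1|^2 + 2*|-1|^2]
  = (1/8)[(1) + (1) + (2) + (2) + (2)] = 8/8 = 1.
A character is irreducible iff <chi, chi> = 1, so this representation is irreducible.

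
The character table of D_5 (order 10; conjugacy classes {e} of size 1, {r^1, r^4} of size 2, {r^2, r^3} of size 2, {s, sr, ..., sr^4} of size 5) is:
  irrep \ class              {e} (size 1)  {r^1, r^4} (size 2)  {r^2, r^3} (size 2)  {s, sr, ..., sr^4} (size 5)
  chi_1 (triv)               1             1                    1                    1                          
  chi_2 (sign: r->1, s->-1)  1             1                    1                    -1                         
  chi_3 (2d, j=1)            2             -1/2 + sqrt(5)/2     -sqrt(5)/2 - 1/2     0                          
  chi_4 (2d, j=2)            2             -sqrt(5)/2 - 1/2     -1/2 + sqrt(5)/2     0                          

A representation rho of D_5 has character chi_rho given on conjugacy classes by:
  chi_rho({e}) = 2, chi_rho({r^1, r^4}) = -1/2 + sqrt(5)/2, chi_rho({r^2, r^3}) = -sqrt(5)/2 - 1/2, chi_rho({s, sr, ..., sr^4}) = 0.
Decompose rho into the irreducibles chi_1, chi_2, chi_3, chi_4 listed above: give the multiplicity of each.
Multiplicities: chi_1: 0, chi_2: 0, chi_3: 1, chi_4: 0.

Derivation: Use <chi_rho, chi> = (1/|G|) sum_C |C| * chi_rho(C) * conj(chi(C)) with |G| = 10 for each irreducible chi in the table:
  <chi_rho, chi_1> = (1/10)[1*(2)*conj(1) + 2*(-1/2 + sqrt(5)/2)*conj(1) + 2*(-sqrt(5)/2 - 1/2)*conj(1) + 5*(0)*conj(1)]
      = (1/10)[(2) + (-1 + sqrt(5)) + (-sqrt(5) - 1) + (0)] = 0/10 = 0
  <chi_rho, chi_2> = (1/10)[1*(2)*conj(1) + 2*(-1/2 + sqrt(5)/2)*conj(1) + 2*(-sqrt(5)/2 - 1/2)*conj(1) + 5*(0)*conj(-1)]
      = (1/10)[(2) + (-1 + sqrt(5)) + (-sqrt(5) - 1) + (0)] = 0/10 = 0
  <chi_rho, chi_3> = (1/10)[1*(2)*conj(2) + 2*(-1/2 + sqrt(5)/2)*conj(-1/2 + sqrt(5)/2) + 2*(-sqrt(5)/2 - 1/2)*conj(-sqrt(5)/2 - 1/2) + 5*(0)*conj(0)]
      = (1/10)[(4) + (3 - sqrt(5)) + (sqrt(5) + 3) + (0)] = 10/10 = 1
  <chi_rho, chi_4> = (1/10)[1*(2)*conj(2) + 2*(-1/2 + sqrt(5)/2)*conj(-sqrt(5)/2 - 1/2) + 2*(-sqrt(5)/2 - 1/2)*conj(-1/2 + sqrt(5)/2) + 5*(0)*conj(0)]
      = (1/10)[(4) + (-2) + (-2) + (0)] = 0/10 = 0
Dimension check: dim(rho) = sum (mult * dim) = 0*1 + 0*1 + 1*2 + 0*2 = 2 = chi_rho(e) = 2.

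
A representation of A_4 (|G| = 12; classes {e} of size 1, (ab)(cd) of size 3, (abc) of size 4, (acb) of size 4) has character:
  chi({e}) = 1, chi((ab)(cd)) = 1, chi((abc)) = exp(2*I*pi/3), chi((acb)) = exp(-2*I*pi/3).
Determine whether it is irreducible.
Irreducible: <chi, chi> = 1.

Details: <chi, chi> = (1/|G|) sum_C |C| * |chi(C)|^2 = (1/12)[1*|1|^2 + 3*|1|^2 + 4*|exp(2*I*pi/3)|^2 + 4*|exp(-2*I*pi/3)|^2]
  = (1/12)[(1) + (3) + (4) + (4)] = 12/12 = 1.
(Exp terms are combined using exp(i*s)*conj(exp(i*t)) = exp(i*(s-t)), and sums of them are collapsed using the identity that for every m > 1 the m distinct m-th roots of unity sum to 0, e.g. 1 + exp(2*I*pi/3) + exp(-2*I*pi/3) = 0.)
A character is irreducible iff <chi, chi> = 1, so this representation is irreducible.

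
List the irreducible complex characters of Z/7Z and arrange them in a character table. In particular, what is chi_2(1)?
Character table of Z/7Z (irreps indexed chi_0,...,chi_6 with chi_k(m) = zeta_7^(k*m), zeta_7 = exp(2*pi*i/7)):
  irrep \ class  {0} (size 1)  {1} (size 1)    {2} (size 1)    {3} (size 1)    {4} (size 1)    {5} (size 1)    {6} (size 1)  
  chi_0          1             1               1               1               1               1               1             
  chi_1          1             exp(2*I*pi/7)   exp(4*I*pi/7)   exp(6*I*pi/7)   exp(-6*I*pi/7)  exp(-4*I*pi/7)  exp(-2*I*pi/7)
  chi_2          1             exp(4*I*pi/7)   exp(-6*I*pi/7)  exp(-2*I*pi/7)  exp(2*I*pi/7)   exp(6*I*pi/7)   exp(-4*I*pi/7)
  chi_3          1             exp(6*I*pi/7)   exp(-2*I*pi/7)  exp(4*I*pi/7)   exp(-4*I*pi/7)  exp(2*I*pi/7)   exp(-6*I*pi/7)
  chi_4          1             exp(-6*I*pi/7)  exp(2*I*pi/7)   exp(-4*I*pi/7)  exp(4*I*pi/7)   exp(-2*I*pi/7)  exp(6*I*pi/7) 
  chi_5          1             exp(-4*I*pi/7)  exp(6*I*pi/7)   exp(2*I*pi/7)   exp(-2*I*pi/7)  exp(-6*I*pi/7)  exp(4*I*pi/7) 
  chi_6          1             exp(-2*I*pi/7)  exp(-4*I*pi/7)  exp(-6*I*pi/7)  exp(6*I*pi/7)   exp(4*I*pi/7)   exp(2*I*pi/7) 

Spot check: chi_2(1) = zeta_7^(2*1) = zeta_7^2 = exp(4*I*pi/7).

Details: Z/7Z is abelian, so all 7 irreducible complex representations are 1-dimensional. They are given by chi_k(m) = zeta_7^(k*m) for k = 0,...,6. Row orthogonality: sum_m chi_k(m) conj(chi_l(m)) = 7 * [k = l].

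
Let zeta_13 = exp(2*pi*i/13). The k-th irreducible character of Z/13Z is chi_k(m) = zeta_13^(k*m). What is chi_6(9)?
chi_6(9) = zeta_13^54 = exp(4*I*pi/13)

Details: chi_6(9) = zeta_13^(6*9) = zeta_13^54. Since zeta_13^13 = 1, this equals zeta_13^2 = exp(2*pi*i*2/13) = exp(4*I*pi/13).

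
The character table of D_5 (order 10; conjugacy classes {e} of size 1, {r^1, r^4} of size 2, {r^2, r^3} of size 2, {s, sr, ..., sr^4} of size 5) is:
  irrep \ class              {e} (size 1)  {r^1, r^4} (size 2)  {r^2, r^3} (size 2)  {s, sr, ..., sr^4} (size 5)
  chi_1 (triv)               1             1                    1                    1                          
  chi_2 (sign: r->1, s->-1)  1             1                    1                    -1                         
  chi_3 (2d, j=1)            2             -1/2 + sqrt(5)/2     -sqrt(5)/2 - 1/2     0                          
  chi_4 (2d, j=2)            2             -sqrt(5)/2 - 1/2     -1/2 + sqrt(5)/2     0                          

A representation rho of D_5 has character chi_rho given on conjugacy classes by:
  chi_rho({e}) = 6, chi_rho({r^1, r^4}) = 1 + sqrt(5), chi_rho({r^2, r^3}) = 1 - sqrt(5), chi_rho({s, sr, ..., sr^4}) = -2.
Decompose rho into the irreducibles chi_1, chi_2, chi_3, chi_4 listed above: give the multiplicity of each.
Multiplicities: chi_1: 0, chi_2: 2, chi_3: 2, chi_4: 0.

Reasoning: Use <chi_rho, chi> = (1/|G|) sum_C |C| * chi_rho(C) * conj(chi(C)) with |G| = 10 for each irreducible chi in the table:
  <chi_rho, chi_1> = (1/10)[1*(6)*conj(1) + 2*(1 + sqrt(5))*conj(1) + 2*(1 - sqrt(5))*conj(1) + 5*(-2)*conj(1)]
      = (1/10)[(6) + (2 + 2*sqrt(5)) + (2 - 2*sqrt(5)) + (-10)] = 0/10 = 0
  <chi_rho, chi_2> = (1/10)[1*(6)*conj(1) + 2*(1 + sqrt(5))*conj(1) + 2*(1 - sqrt(5))*conj(1) + 5*(-2)*conj(-1)]
      = (1/10)[(6) + (2 + 2*sqrt(5)) + (2 - 2*sqrt(5)) + (10)] = 20/10 = 2
  <chi_rho, chi_3> = (1/10)[1*(6)*conj(2) + 2*(1 + sqrt(5))*conj(-1/2 + sqrt(5)/2) + 2*(1 - sqrt(5))*conj(-sqrt(5)/2 - 1/2) + 5*(-2)*conj(0)]
      = (1/10)[(12) + (4) + (4) + (0)] = 20/10 = 2
  <chi_rho, chi_4> = (1/10)[1*(6)*conj(2) + 2*(1 + sqrt(5))*conj(-sqrt(5)/2 - 1/2) + 2*(1 - sqrt(5))*conj(-1/2 + sqrt(5)/2) + 5*(-2)*conj(0)]
      = (1/10)[(12) + (-6 - 2*sqrt(5)) + (-6 + 2*sqrt(5)) + (0)] = 0/10 = 0
Dimension check: dim(rho) = sum (mult * dim) = 0*1 + 2*1 + 2*2 + 0*2 = 6 = chi_rho(e) = 6.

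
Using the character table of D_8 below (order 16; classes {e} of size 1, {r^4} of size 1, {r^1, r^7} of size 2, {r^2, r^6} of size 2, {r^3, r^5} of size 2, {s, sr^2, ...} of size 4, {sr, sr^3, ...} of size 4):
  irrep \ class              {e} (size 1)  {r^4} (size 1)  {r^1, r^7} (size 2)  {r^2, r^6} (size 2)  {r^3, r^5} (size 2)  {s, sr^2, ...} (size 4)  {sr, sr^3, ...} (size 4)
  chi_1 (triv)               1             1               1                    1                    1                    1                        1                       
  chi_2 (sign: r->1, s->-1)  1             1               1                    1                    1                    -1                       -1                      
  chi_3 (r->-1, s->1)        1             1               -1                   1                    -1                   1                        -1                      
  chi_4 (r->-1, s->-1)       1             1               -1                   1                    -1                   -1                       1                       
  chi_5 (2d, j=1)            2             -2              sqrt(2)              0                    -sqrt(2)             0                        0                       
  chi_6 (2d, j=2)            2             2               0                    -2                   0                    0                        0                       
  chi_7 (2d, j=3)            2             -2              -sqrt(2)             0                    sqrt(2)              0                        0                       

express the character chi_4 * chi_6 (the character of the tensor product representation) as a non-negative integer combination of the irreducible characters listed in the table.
chi_4 tensor chi_6 = chi_6 (all other irreducibles have multiplicity 0).

Why: The character of a tensor product is the pointwise product (chi_4 * chi_6)(C) = chi_4(C) * chi_6(C):
  {e}: (1)*(2), {r^4}: (1)*(2), {r^1, r^7}: (-1)*(0), {r^2, r^6}: (1)*(-2), {r^3, r^5}: (-1)*(0), {s, sr^2, ...}: (-1)*(0), {sr, sr^3, ...}: (1)*(0)
so (chi_4 * chi_6) takes values
  {e} -> 2, {r^4} -> 2, {r^1, r^7} -> 0, {r^2, r^6} -> -2, {r^3, r^5} -> 0, {s, sr^2, ...} -> 0, {sr, sr^3, ...} -> 0.
Now take the inner product of this character with each irreducible chi from the table, <chi_4*chi_6, chi> = (1/16) sum_C |C| (chi_4*chi_6)(C) conj(chi(C)):
  <chi_4*chi_6, chi_1> = (1/16)[1*(2)*conj(1) + 1*(2)*conj(1) + 2*(0)*conj(1) + 2*(-2)*conj(1) + 2*(0)*conj(1) + 4*(0)*conj(1) + 4*(0)*conj(1)]
      = (1/16)[(2) + (2) + (0) + (-4) + (0) + (0) + (0)] = 0/16 = 0
  <chi_4*chi_6, chi_2> = (1/16)[1*(2)*conj(1) + 1*(2)*conj(1) + 2*(0)*conj(1) + 2*(-2)*conj(1) + 2*(0)*conj(1) + 4*(0)*conj(-1) + 4*(0)*conj(-1)]
      = (1/16)[(2) + (2) + (0) + (-4) + (0) + (0) + (0)] = 0/16 = 0
  <chi_4*chi_6, chi_3> = (1/16)[1*(2)*conj(1) + 1*(2)*conj(1) + 2*(0)*conj(-1) + 2*(-2)*conj(1) + 2*(0)*conj(-1) + 4*(0)*conj(1) + 4*(0)*conj(-1)]
      = (1/16)[(2) + (2) + (0) + (-4) + (0) + (0) + (0)] = 0/16 = 0
  <chi_4*chi_6, chi_4> = (1/16)[1*(2)*conj(1) + 1*(2)*conj(1) + 2*(0)*conj(-1) + 2*(-2)*conj(1) + 2*(0)*conj(-1) + 4*(0)*conj(-1) + 4*(0)*conj(1)]
      = (1/16)[(2) + (2) + (0) + (-4) + (0) + (0) + (0)] = 0/16 = 0
  <chi_4*chi_6, chi_5> = (1/16)[1*(2)*conj(2) + 1*(2)*conj(-2) + 2*(0)*conj(sqrt(2)) + 2*(-2)*conj(0) + 2*(0)*conj(-sqrt(2)) + 4*(0)*conj(0) + 4*(0)*conj(0)]
      = (1/16)[(4) + (-4) + (0) + (0) + (0) + (0) + (0)] = 0/16 = 0
  <chi_4*chi_6, chi_6> = (1/16)[1*(2)*conj(2) + 1*(2)*conj(2) + 2*(0)*conj(0) + 2*(-2)*conj(-2) + 2*(0)*conj(0) + 4*(0)*conj(0) + 4*(0)*conj(0)]
      = (1/16)[(4) + (4) + (0) + (8) + (0) + (0) + (0)] = 16/16 = 1
  <chi_4*chi_6, chi_7> = (1/16)[1*(2)*conj(2) + 1*(2)*conj(-2) + 2*(0)*conj(-sqrt(2)) + 2*(-2)*conj(0) + 2*(0)*conj(sqrt(2)) + 4*(0)*conj(0) + 4*(0)*conj(0)]
      = (1/16)[(4) + (-4) + (0) + (0) + (0) + (0) + (0)] = 0/16 = 0
Hence the multiplicities are chi_6: 1. Dimension check: dim(chi_4)*dim(chi_6) = 1*2 = 2 and sum (mult * dim) = 1*2 = 2.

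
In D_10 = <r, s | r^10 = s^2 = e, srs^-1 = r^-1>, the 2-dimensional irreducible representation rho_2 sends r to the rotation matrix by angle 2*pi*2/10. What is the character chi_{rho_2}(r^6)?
chi_{rho_2}(r^6) = 2*cos(2*pi*2*6/10) = -1/2 + sqrt(5)/2

Working: rho_2(r^6) is rotation by angle 2*pi*2*6/10, whose trace is 2*cos(2*pi*2*6/10) = -1/2 + sqrt(5)/2.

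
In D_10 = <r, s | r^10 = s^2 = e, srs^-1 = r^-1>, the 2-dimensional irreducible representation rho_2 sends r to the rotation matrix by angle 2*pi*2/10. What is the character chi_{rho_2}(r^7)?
chi_{rho_2}(r^7) = 2*cos(2*pi*2*7/10) = -sqrt(5)/2 - 1/2

Justification: rho_2(r^7) is rotation by angle 2*pi*2*7/10, whose trace is 2*cos(2*pi*2*7/10) = -sqrt(5)/2 - 1/2.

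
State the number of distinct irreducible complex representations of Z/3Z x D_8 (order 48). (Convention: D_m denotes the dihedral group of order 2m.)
21

Derivation: The number of irreducible complex representations of a finite group equals its number of conjugacy classes. For a direct product, #classes(G x H) = #classes(G) * #classes(H). Z/3Z has 3 classes (abelian), D_8 has 7 classes, so 3 * 7 = 21, so Z/3Z x D_8 (order 48) has exactly 21 irreducible complex representations.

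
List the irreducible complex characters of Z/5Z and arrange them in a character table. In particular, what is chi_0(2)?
Character table of Z/5Z (irreps indexed chi_0,...,chi_4 with chi_k(m) = zeta_5^(k*m), zeta_5 = exp(2*pi*i/5)):
  irrep \ class  {0} (size 1)  {1} (size 1)    {2} (size 1)    {3} (size 1)    {4} (size 1)  
  chi_0          1             1               1               1               1             
  chi_1          1             exp(2*I*pi/5)   exp(4*I*pi/5)   exp(-4*I*pi/5)  exp(-2*I*pi/5)
  chi_2          1             exp(4*I*pi/5)   exp(-2*I*pi/5)  exp(2*I*pi/5)   exp(-4*I*pi/5)
  chi_3          1             exp(-4*I*pi/5)  exp(2*I*pi/5)   exp(-2*I*pi/5)  exp(4*I*pi/5) 
  chi_4          1             exp(-2*I*pi/5)  exp(-4*I*pi/5)  exp(4*I*pi/5)   exp(2*I*pi/5) 

Spot check: chi_0(2) = zeta_5^(0*2) = zeta_5^0 = 1.

Details: Z/5Z is abelian, so all 5 irreducible complex representations are 1-dimensional. They are given by chi_k(m) = zeta_5^(k*m) for k = 0,...,4. Row orthogonality: sum_m chi_k(m) conj(chi_l(m)) = 5 * [k = l].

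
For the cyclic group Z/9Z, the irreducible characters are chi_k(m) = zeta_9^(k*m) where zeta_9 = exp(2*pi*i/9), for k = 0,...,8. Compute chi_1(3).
chi_1(3) = zeta_9^3 = exp(2*I*pi/3)

Proof sketch: chi_1(3) = zeta_9^(1*3) = zeta_9^3. Since zeta_9^9 = 1, this equals zeta_9^3 = exp(2*pi*i*3/9) = exp(2*I*pi/3).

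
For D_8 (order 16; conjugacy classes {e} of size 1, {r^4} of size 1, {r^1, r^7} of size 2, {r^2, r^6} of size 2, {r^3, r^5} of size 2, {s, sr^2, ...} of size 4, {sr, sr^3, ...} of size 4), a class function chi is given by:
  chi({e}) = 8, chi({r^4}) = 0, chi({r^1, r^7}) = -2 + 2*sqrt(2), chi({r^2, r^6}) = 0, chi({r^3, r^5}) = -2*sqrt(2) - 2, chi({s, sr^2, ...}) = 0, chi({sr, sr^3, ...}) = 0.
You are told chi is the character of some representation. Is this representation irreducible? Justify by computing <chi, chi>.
Not irreducible (reducible): <chi, chi> = 7 > 1.

Working: <chi, chi> = (1/|G|) sum_C |C| * |chi(C)|^2 = (1/16)[1*|8|^2 + 1*|0|^2 + 2*|-2 + 2*sqrt(2)|^2 + 2*|0|^2 + 2*|-2*sqrt(2) - 2|^2 + 4*|0|^2 + 4*|0|^2]
  = (1/16)[(64) + (0) + (24 - 16*sqrt(2)) + (0) + (16*sqrt(2) + 24) + (0) + (0)] = 112/16 = 7.
A character is irreducible iff <chi, chi> = 1, so this representation is reducible.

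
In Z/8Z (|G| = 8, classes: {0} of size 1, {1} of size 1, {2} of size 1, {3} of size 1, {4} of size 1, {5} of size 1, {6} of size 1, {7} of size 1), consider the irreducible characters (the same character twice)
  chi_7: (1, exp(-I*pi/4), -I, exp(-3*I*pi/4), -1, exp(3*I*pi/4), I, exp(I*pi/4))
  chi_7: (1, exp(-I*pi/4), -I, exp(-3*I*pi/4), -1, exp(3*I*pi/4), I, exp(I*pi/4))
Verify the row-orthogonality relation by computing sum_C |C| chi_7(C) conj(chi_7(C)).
Sum = 8 = |G| = 8; so <chi_7, chi_7> = 1 (norm-1 confirms irreducibility).

Proof sketch: Compute term by term over conjugacy classes (|C| * chi_7(C) * conj(chi_7(C))):
  1*(1)*conj(1) + 1*(exp(-I*pi/4))*conj(exp(-I*pi/4)) + 1*(-I)*conj(-I) + 1*(exp(-3*I*pi/4))*conj(exp(-3*I*pi/4)) + 1*(-1)*conj(-1) + 1*(exp(3*I*pi/4))*conj(exp(3*I*pi/4)) + 1*(I)*conj(I) + 1*(exp(I*pi/4))*conj(exp(I*pi/4))
  = (1) + (1) + (1) + (1) + (1) + (1) + (1) + (1)
  = 8.
(Exp terms are combined using exp(i*s)*conj(exp(i*t)) = exp(i*(s-t)), and sums of them are collapsed using the identity that for every m > 1 the m distinct m-th roots of unity sum to 0, e.g. 1 + exp(2*I*pi/3) + exp(-2*I*pi/3) = 0.)
Dividing by |G| = 8 gives 8/8 = 1, matching the row-orthogonality relation <chi_7, chi_7> = [chi_7 = chi_7].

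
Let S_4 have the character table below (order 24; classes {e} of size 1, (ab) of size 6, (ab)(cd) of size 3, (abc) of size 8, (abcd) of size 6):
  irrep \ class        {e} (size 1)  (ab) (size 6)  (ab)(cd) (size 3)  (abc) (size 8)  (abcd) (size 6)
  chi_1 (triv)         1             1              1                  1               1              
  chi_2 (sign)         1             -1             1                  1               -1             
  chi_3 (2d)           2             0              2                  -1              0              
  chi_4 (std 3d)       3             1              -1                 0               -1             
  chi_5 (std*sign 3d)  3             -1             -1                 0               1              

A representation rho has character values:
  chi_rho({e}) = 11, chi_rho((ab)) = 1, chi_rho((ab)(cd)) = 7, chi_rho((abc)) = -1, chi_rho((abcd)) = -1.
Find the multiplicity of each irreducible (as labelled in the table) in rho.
Multiplicities: chi_1: 1, chi_2: 1, chi_3: 3, chi_4: 1, chi_5: 0.

Working: Use <chi_rho, chi> = (1/|G|) sum_C |C| * chi_rho(C) * conj(chi(C)) with |G| = 24 for each irreducible chi in the table:
  <chi_rho, chi_1> = (1/24)[1*(11)*conj(1) + 6*(1)*conj(1) + 3*(7)*conj(1) + 8*(-1)*conj(1) + 6*(-1)*conj(1)]
      = (1/24)[(11) + (6) + (21) + (-8) + (-6)] = 24/24 = 1
  <chi_rho, chi_2> = (1/24)[1*(11)*conj(1) + 6*(1)*conj(-1) + 3*(7)*conj(1) + 8*(-1)*conj(1) + 6*(-1)*conj(-1)]
      = (1/24)[(11) + (-6) + (21) + (-8) + (6)] = 24/24 = 1
  <chi_rho, chi_3> = (1/24)[1*(11)*conj(2) + 6*(1)*conj(0) + 3*(7)*conj(2) + 8*(-1)*conj(-1) + 6*(-1)*conj(0)]
      = (1/24)[(22) + (0) + (42) + (8) + (0)] = 72/24 = 3
  <chi_rho, chi_4> = (1/24)[1*(11)*conj(3) + 6*(1)*conj(1) + 3*(7)*conj(-1) + 8*(-1)*conj(0) + 6*(-1)*conj(-1)]
      = (1/24)[(33) + (6) + (-21) + (0) + (6)] = 24/24 = 1
  <chi_rho, chi_5> = (1/24)[1*(11)*conj(3) + 6*(1)*conj(-1) + 3*(7)*conj(-1) + 8*(-1)*conj(0) + 6*(-1)*conj(1)]
      = (1/24)[(33) + (-6) + (-21) + (0) + (-6)] = 0/24 = 0
Dimension check: dim(rho) = sum (mult * dim) = 1*1 + 1*1 + 3*2 + 1*3 + 0*3 = 11 = chi_rho(e) = 11.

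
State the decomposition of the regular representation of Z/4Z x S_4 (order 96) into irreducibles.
Each irreducible V_i of dimension d_i appears with multiplicity d_i, i.e. rho_reg = (direct sum over all irreducibles V_i) d_i V_i. The irreducible dimensions for Z/4Z x S_4 are 1, 1, 1, 1, 1, 1, 1, 1, 2, 2, 2, 2, 3, 3, 3, 3, 3, 3, 3, 3: 8 irreducibles of dimension 1, each with multiplicity 1; 4 irreducibles of dimension 2, each with multiplicity 2; 8 irreducibles of dimension 3, each with multiplicity 3. Total dimension 8*1*1 + 4*2*2 + 8*3*3 = 96 = |G|.

Argument: General theorem: in the regular representation of a finite group G, each irreducible appears with multiplicity equal to its dimension. Check: dim(rho_reg) = sum d_i^2 = 1 + 1 + 1 + 1 + 1 + 1 + 1 + 1 + 4 + 4 + 4 + 4 + 9 + 9 + 9 + 9 + 9 + 9 + 9 + 9 = 96 = |G|.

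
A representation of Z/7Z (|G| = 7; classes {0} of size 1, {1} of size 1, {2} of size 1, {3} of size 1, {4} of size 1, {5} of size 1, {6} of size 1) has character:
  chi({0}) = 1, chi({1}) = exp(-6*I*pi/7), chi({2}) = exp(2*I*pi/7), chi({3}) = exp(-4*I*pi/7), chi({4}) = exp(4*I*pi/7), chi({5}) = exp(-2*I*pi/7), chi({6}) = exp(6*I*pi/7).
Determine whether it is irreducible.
Irreducible: <chi, chi> = 1.

<chi, chi> = (1/|G|) sum_C |C| * |chi(C)|^2 = (1/7)[1*|1|^2 + 1*|exp(-6*I*pi/7)|^2 + 1*|exp(2*I*pi/7)|^2 + 1*|exp(-4*I*pi/7)|^2 + 1*|exp(4*I*pi/7)|^2 + 1*|exp(-2*I*pi/7)|^2 + 1*|exp(6*I*pi/7)|^2]
  = (1/7)[(1) + (1) + (1) + (1) + (1) + (1) + (1)] = 7/7 = 1.
(Exp terms are combined using exp(i*s)*conj(exp(i*t)) = exp(i*(s-t)), and sums of them are collapsed using the identity that for every m > 1 the m distinct m-th roots of unity sum to 0, e.g. 1 + exp(2*I*pi/3) + exp(-2*I*pi/3) = 0.)
A character is irreducible iff <chi, chi> = 1, so this representation is irreducible.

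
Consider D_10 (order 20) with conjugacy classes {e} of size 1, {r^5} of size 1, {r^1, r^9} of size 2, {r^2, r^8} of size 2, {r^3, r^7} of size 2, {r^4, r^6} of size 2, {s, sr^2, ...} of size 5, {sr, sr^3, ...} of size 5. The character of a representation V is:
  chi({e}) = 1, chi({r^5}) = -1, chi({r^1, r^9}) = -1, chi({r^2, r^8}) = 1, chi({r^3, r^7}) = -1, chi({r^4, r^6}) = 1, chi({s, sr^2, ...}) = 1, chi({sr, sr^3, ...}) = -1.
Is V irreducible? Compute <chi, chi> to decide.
Irreducible: <chi, chi> = 1.

Reasoning: <chi, chi> = (1/|G|) sum_C |C| * |chi(C)|^2 = (1/20)[1*|1|^2 + 1*|-1|^2 + 2*|-1|^2 + 2*|1|^2 + 2*|-1|^2 + 2*|1|^2 + 5*|1|^2 + 5*|-1|^2]
  = (1/20)[(1) + (1) + (2) + (2) + (2) + (2) + (5) + (5)] = 20/20 = 1.
A character is irreducible iff <chi, chi> = 1, so this representation is irreducible.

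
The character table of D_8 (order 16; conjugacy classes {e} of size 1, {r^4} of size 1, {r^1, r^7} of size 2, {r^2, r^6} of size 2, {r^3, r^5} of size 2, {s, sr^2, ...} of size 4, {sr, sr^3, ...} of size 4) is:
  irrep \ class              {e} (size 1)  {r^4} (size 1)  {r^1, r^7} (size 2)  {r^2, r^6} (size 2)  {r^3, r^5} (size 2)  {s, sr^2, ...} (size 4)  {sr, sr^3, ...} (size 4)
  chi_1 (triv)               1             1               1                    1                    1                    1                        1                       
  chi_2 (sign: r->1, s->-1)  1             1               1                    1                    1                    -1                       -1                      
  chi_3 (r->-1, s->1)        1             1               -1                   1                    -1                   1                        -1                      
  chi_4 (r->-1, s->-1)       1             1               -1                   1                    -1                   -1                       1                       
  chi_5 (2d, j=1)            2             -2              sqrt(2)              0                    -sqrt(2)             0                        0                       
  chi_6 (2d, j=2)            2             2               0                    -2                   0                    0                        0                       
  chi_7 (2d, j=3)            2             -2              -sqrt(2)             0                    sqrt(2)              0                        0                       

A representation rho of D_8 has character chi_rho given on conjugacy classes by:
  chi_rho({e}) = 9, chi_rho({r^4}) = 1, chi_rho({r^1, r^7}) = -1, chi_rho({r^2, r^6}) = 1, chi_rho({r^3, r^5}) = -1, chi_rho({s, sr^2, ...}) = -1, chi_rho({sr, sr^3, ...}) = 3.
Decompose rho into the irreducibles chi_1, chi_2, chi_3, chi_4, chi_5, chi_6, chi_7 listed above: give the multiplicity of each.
Multiplicities: chi_1: 1, chi_2: 0, chi_3: 0, chi_4: 2, chi_5: 1, chi_6: 1, chi_7: 1.

Details: Use <chi_rho, chi> = (1/|G|) sum_C |C| * chi_rho(C) * conj(chi(C)) with |G| = 16 for each irreducible chi in the table:
  <chi_rho, chi_1> = (1/16)[1*(9)*conj(1) + 1*(1)*conj(1) + 2*(-1)*conj(1) + 2*(1)*conj(1) + 2*(-1)*conj(1) + 4*(-1)*conj(1) + 4*(3)*conj(1)]
      = (1/16)[(9) + (1) + (-2) + (2) + (-2) + (-4) + (12)] = 16/16 = 1
  <chi_rho, chi_2> = (1/16)[1*(9)*conj(1) + 1*(1)*conj(1) + 2*(-1)*conj(1) + 2*(1)*conj(1) + 2*(-1)*conj(1) + 4*(-1)*conj(-1) + 4*(3)*conj(-1)]
      = (1/16)[(9) + (1) + (-2) + (2) + (-2) + (4) + (-12)] = 0/16 = 0
  <chi_rho, chi_3> = (1/16)[1*(9)*conj(1) + 1*(1)*conj(1) + 2*(-1)*conj(-1) + 2*(1)*conj(1) + 2*(-1)*conj(-1) + 4*(-1)*conj(1) + 4*(3)*conj(-1)]
      = (1/16)[(9) + (1) + (2) + (2) + (2) + (-4) + (-12)] = 0/16 = 0
  <chi_rho, chi_4> = (1/16)[1*(9)*conj(1) + 1*(1)*conj(1) + 2*(-1)*conj(-1) + 2*(1)*conj(1) + 2*(-1)*conj(-1) + 4*(-1)*conj(-1) + 4*(3)*conj(1)]
      = (1/16)[(9) + (1) + (2) + (2) + (2) + (4) + (12)] = 32/16 = 2
  <chi_rho, chi_5> = (1/16)[1*(9)*conj(2) + 1*(1)*conj(-2) + 2*(-1)*conj(sqrt(2)) + 2*(1)*conj(0) + 2*(-1)*conj(-sqrt(2)) + 4*(-1)*conj(0) + 4*(3)*conj(0)]
      = (1/16)[(18) + (-2) + (-2*sqrt(2)) + (0) + (2*sqrt(2)) + (0) + (0)] = 16/16 = 1
  <chi_rho, chi_6> = (1/16)[1*(9)*conj(2) + 1*(1)*conj(2) + 2*(-1)*conj(0) + 2*(1)*conj(-2) + 2*(-1)*conj(0) + 4*(-1)*conj(0) + 4*(3)*conj(0)]
      = (1/16)[(18) + (2) + (0) + (-4) + (0) + (0) + (0)] = 16/16 = 1
  <chi_rho, chi_7> = (1/16)[1*(9)*conj(2) + 1*(1)*conj(-2) + 2*(-1)*conj(-sqrt(2)) + 2*(1)*conj(0) + 2*(-1)*conj(sqrt(2)) + 4*(-1)*conj(0) + 4*(3)*conj(0)]
      = (1/16)[(18) + (-2) + (2*sqrt(2)) + (0) + (-2*sqrt(2)) + (0) + (0)] = 16/16 = 1
Dimension check: dim(rho) = sum (mult * dim) = 1*1 + 0*1 + 0*1 + 2*1 + 1*2 + 1*2 + 1*2 = 9 = chi_rho(e) = 9.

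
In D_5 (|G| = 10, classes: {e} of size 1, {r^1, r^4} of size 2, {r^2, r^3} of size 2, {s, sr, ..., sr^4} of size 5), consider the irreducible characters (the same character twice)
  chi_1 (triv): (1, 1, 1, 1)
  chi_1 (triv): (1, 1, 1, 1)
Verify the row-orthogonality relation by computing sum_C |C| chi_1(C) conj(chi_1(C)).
Sum = 10 = |G| = 10; so <chi_1, chi_1> = 1 (norm-1 confirms irreducibility).

Reasoning: Compute term by term over conjugacy classes (|C| * chi_1(C) * conj(chi_1(C))):
  1*(1)*conj(1) + 2*(1)*conj(1) + 2*(1)*conj(1) + 5*(1)*conj(1)
  = (1) + (2) + (2) + (5)
  = 10.
Dividing by |G| = 10 gives 10/10 = 1, matching the row-orthogonality relation <chi_1, chi_1> = [chi_1 = chi_1].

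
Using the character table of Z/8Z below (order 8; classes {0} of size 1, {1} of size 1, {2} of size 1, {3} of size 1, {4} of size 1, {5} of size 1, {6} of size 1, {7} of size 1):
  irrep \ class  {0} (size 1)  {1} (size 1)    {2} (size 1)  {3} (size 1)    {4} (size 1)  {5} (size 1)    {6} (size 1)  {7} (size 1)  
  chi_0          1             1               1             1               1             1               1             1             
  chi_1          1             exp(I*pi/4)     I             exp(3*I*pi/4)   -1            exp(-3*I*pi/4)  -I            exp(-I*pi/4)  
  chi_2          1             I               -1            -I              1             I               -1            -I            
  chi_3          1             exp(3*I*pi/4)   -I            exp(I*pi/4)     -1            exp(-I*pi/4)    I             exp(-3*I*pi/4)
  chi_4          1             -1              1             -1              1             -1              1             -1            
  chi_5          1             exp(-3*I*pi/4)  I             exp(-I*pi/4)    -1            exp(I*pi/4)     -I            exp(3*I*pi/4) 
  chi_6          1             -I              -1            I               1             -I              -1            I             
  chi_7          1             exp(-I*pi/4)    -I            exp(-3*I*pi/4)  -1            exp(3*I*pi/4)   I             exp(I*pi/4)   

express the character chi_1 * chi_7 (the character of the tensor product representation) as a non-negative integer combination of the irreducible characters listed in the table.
chi_1 tensor chi_7 = chi_0 (all other irreducibles have multiplicity 0).

Derivation: The character of a tensor product is the pointwise product (chi_1 * chi_7)(C) = chi_1(C) * chi_7(C):
  {0}: (1)*(1), {1}: (exp(I*pi/4))*(exp(-I*pi/4)), {2}: (I)*(-I), {3}: (exp(3*I*pi/4))*(exp(-3*I*pi/4)), {4}: (-1)*(-1), {5}: (exp(-3*I*pi/4))*(exp(3*I*pi/4)), {6}: (-I)*(I), {7}: (exp(-I*pi/4))*(exp(I*pi/4))
so (chi_1 * chi_7) takes values
  {0} -> 1, {1} -> 1, {2} -> 1, {3} -> 1, {4} -> 1, {5} -> 1, {6} -> 1, {7} -> 1.
Now take the inner product of this character with each irreducible chi from the table, <chi_1*chi_7, chi> = (1/8) sum_C |C| (chi_1*chi_7)(C) conj(chi(C)):
  <chi_1*chi_7, chi_0> = (1/8)[1*(1)*conj(1) + 1*(1)*conj(1) + 1*(1)*conj(1) + 1*(1)*conj(1) + 1*(1)*conj(1) + 1*(1)*conj(1) + 1*(1)*conj(1) + 1*(1)*conj(1)]
      = (1/8)[(1) + (1) + (1) + (1) + (1) + (1) + (1) + (1)] = 8/8 = 1
  <chi_1*chi_7, chi_1> = (1/8)[1*(1)*conj(1) + 1*(1)*conj(exp(I*pi/4)) + 1*(1)*conj(I) + 1*(1)*conj(exp(3*I*pi/4)) + 1*(1)*conj(-1) + 1*(1)*conj(exp(-3*I*pi/4)) + 1*(1)*conj(-I) + 1*(1)*conj(exp(-I*pi/4))]
      = (1/8)[(1) + (exp(-I*pi/4)) + (-I) + (exp(-3*I*pi/4)) + (-1) + (exp(3*I*pi/4)) + (I) + (exp(I*pi/4))] = 0/8 = 0
  <chi_1*chi_7, chi_2> = (1/8)[1*(1)*conj(1) + 1*(1)*conj(I) + 1*(1)*conj(-1) + 1*(1)*conj(-I) + 1*(1)*conj(1) + 1*(1)*conj(I) + 1*(1)*conj(-1) + 1*(1)*conj(-I)]
      = (1/8)[(1) + (-I) + (-1) + (I) + (1) + (-I) + (-1) + (I)] = 0/8 = 0
  <chi_1*chi_7, chi_3> = (1/8)[1*(1)*conj(1) + 1*(1)*conj(exp(3*I*pi/4)) + 1*(1)*conj(-I) + 1*(1)*conj(exp(I*pi/4)) + 1*(1)*conj(-1) + 1*(1)*conj(exp(-I*pi/4)) + 1*(1)*conj(I) + 1*(1)*conj(exp(-3*I*pi/4))]
      = (1/8)[(1) + (exp(-3*I*pi/4)) + (I) + (exp(-I*pi/4)) + (-1) + (exp(I*pi/4)) + (-I) + (exp(3*I*pi/4))] = 0/8 = 0
  <chi_1*chi_7, chi_4> = (1/8)[1*(1)*conj(1) + 1*(1)*conj(-1) + 1*(1)*conj(1) + 1*(1)*conj(-1) + 1*(1)*conj(1) + 1*(1)*conj(-1) + 1*(1)*conj(1) + 1*(1)*conj(-1)]
      = (1/8)[(1) + (-1) + (1) + (-1) + (1) + (-1) + (1) + (-1)] = 0/8 = 0
  <chi_1*chi_7, chi_5> = (1/8)[1*(1)*conj(1) + 1*(1)*conj(exp(-3*I*pi/4)) + 1*(1)*conj(I) + 1*(1)*conj(exp(-I*pi/4)) + 1*(1)*conj(-1) + 1*(1)*conj(exp(I*pi/4)) + 1*(1)*conj(-I) + 1*(1)*conj(exp(3*I*pi/4))]
      = (1/8)[(1) + (exp(3*I*pi/4)) + (-I) + (exp(I*pi/4)) + (-1) + (exp(-I*pi/4)) + (I) + (exp(-3*I*pi/4))] = 0/8 = 0
  <chi_1*chi_7, chi_6> = (1/8)[1*(1)*conj(1) + 1*(1)*conj(-I) + 1*(1)*conj(-1) + 1*(1)*conj(I) + 1*(1)*conj(1) + 1*(1)*conj(-I) + 1*(1)*conj(-1) + 1*(1)*conj(I)]
      = (1/8)[(1) + (I) + (-1) + (-I) + (1) + (I) + (-1) + (-I)] = 0/8 = 0
  <chi_1*chi_7, chi_7> = (1/8)[1*(1)*conj(1) + 1*(1)*conj(exp(-I*pi/4)) + 1*(1)*conj(-I) + 1*(1)*conj(exp(-3*I*pi/4)) + 1*(1)*conj(-1) + 1*(1)*conj(exp(3*I*pi/4)) + 1*(1)*conj(I) + 1*(1)*conj(exp(I*pi/4))]
      = (1/8)[(1) + (exp(I*pi/4)) + (I) + (exp(3*I*pi/4)) + (-1) + (exp(-3*I*pi/4)) + (-I) + (exp(-I*pi/4))] = 0/8 = 0
(Exp terms are combined using exp(i*s)*conj(exp(i*t)) = exp(i*(s-t)), and sums of them are collapsed using the identity that for every m > 1 the m distinct m-th roots of unity sum to 0, e.g. 1 + exp(2*I*pi/3) + exp(-2*I*pi/3) = 0.)
Hence the multiplicities are chi_0: 1. Dimension check: dim(chi_1)*dim(chi_7) = 1*1 = 1 and sum (mult * dim) = 1*1 = 1.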